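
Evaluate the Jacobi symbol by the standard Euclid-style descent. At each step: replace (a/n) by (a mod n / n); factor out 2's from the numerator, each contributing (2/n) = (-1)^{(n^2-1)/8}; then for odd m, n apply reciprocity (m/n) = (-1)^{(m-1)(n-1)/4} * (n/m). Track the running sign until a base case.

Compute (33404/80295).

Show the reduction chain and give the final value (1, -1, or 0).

33404 = 2^2·8351; (2/80295) = +1 since 80295 mod 8 = 7, so (33404/80295) = (+1)^2·(8351/80295); sign now +1
reciprocity: (8351/80295) = -1·(80295/8351) since 8351 mod 4 = 3, 80295 mod 4 = 3; sign now -1
(80295/8351) = (5136/8351)   [reduce mod 8351]
5136 = 2^4·321; (2/8351) = +1 since 8351 mod 8 = 7, so (5136/8351) = (+1)^4·(321/8351); sign now -1
reciprocity: (321/8351) = +1·(8351/321) since 321 mod 4 = 1, 8351 mod 4 = 3; sign now -1
(8351/321) = (5/321)   [reduce mod 321]
reciprocity: (5/321) = +1·(321/5) since 5 mod 4 = 1, 321 mod 4 = 1; sign now -1
(321/5) = (1/5)   [reduce mod 5]
(1/5) = 1; final value = sign = -1

-1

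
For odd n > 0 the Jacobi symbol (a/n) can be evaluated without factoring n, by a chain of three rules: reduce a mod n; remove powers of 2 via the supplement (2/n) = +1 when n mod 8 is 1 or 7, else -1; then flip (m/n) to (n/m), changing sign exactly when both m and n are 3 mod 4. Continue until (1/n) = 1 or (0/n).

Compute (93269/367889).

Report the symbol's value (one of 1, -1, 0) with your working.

1

flip (93269/367889) -> (367889/93269): both odd, 93269 mod 4 = 1, 367889 mod 4 = 1, so the flip contributes +1; sign now +1
(367889/93269): 367889 mod 93269 = 88082, so (367889/93269) = (88082/93269)
factor out 2^1: 88082 = 2^1·44041; with 93269 mod 8 = 5, (2/93269) = -1; sign now -1; continue with (44041/93269)
flip (44041/93269) -> (93269/44041): both odd, 44041 mod 4 = 1, 93269 mod 4 = 1, so the flip contributes +1; sign now -1
(93269/44041): 93269 mod 44041 = 5187, so (93269/44041) = (5187/44041)
flip (5187/44041) -> (44041/5187): both odd, 5187 mod 4 = 3, 44041 mod 4 = 1, so the flip contributes +1; sign now -1
(44041/5187): 44041 mod 5187 = 2545, so (44041/5187) = (2545/5187)
flip (2545/5187) -> (5187/2545): both odd, 2545 mod 4 = 1, 5187 mod 4 = 3, so the flip contributes +1; sign now -1
(5187/2545): 5187 mod 2545 = 97, so (5187/2545) = (97/2545)
flip (97/2545) -> (2545/97): both odd, 97 mod 4 = 1, 2545 mod 4 = 1, so the flip contributes +1; sign now -1
(2545/97): 2545 mod 97 = 23, so (2545/97) = (23/97)
flip (23/97) -> (97/23): both odd, 23 mod 4 = 3, 97 mod 4 = 1, so the flip contributes +1; sign now -1
(97/23): 97 mod 23 = 5, so (97/23) = (5/23)
flip (5/23) -> (23/5): both odd, 5 mod 4 = 1, 23 mod 4 = 3, so the flip contributes +1; sign now -1
(23/5): 23 mod 5 = 3, so (23/5) = (3/5)
flip (3/5) -> (5/3): both odd, 3 mod 4 = 3, 5 mod 4 = 1, so the flip contributes +1; sign now -1
(5/3): 5 mod 3 = 2, so (5/3) = (2/3)
factor out 2^1: 2 = 2^1·1; with 3 mod 8 = 3, (2/3) = -1; sign now +1; continue with (1/3)
reached (1/3) = 1, so the symbol is +1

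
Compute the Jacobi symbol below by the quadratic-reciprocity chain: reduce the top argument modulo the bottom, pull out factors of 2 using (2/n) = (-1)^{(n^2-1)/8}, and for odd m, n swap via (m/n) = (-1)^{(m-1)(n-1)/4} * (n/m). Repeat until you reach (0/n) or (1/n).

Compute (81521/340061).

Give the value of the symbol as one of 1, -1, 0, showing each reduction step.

flip (81521/340061) -> (340061/81521): both odd, 81521 mod 4 = 1, 340061 mod 4 = 1, so the flip contributes +1; sign now +1
(340061/81521): 340061 mod 81521 = 13977, so (340061/81521) = (13977/81521)
flip (13977/81521) -> (81521/13977): both odd, 13977 mod 4 = 1, 81521 mod 4 = 1, so the flip contributes +1; sign now +1
(81521/13977): 81521 mod 13977 = 11636, so (81521/13977) = (11636/13977)
factor out 2^2: 11636 = 2^2·2909; with 13977 mod 8 = 1, (2/13977) = +1; sign now +1; continue with (2909/13977)
flip (2909/13977) -> (13977/2909): both odd, 2909 mod 4 = 1, 13977 mod 4 = 1, so the flip contributes +1; sign now +1
(13977/2909): 13977 mod 2909 = 2341, so (13977/2909) = (2341/2909)
flip (2341/2909) -> (2909/2341): both odd, 2341 mod 4 = 1, 2909 mod 4 = 1, so the flip contributes +1; sign now +1
(2909/2341): 2909 mod 2341 = 568, so (2909/2341) = (568/2341)
factor out 2^3: 568 = 2^3·71; with 2341 mod 8 = 5, (2/2341) = -1; sign now -1; continue with (71/2341)
flip (71/2341) -> (2341/71): both odd, 71 mod 4 = 3, 2341 mod 4 = 1, so the flip contributes +1; sign now -1
(2341/71): 2341 mod 71 = 69, so (2341/71) = (69/71)
flip (69/71) -> (71/69): both odd, 69 mod 4 = 1, 71 mod 4 = 3, so the flip contributes +1; sign now -1
(71/69): 71 mod 69 = 2, so (71/69) = (2/69)
factor out 2^1: 2 = 2^1·1; with 69 mod 8 = 5, (2/69) = -1; sign now +1; continue with (1/69)
reached (1/69) = 1, so the symbol is +1

1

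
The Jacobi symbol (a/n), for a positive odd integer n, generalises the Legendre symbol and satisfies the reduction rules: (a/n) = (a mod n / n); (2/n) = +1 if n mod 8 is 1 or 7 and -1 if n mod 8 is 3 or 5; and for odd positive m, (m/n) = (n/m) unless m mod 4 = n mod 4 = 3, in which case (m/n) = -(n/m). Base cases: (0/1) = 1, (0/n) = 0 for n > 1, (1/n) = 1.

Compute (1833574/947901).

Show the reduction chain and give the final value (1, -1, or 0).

1

(1833574/947901): 1833574 mod 947901 = 885673, so (1833574/947901) = (885673/947901)
flip (885673/947901) -> (947901/885673): both odd, 885673 mod 4 = 1, 947901 mod 4 = 1, so the flip contributes +1; sign now +1
(947901/885673): 947901 mod 885673 = 62228, so (947901/885673) = (62228/885673)
factor out 2^2: 62228 = 2^2·15557; with 885673 mod 8 = 1, (2/885673) = +1; sign now +1; continue with (15557/885673)
flip (15557/885673) -> (885673/15557): both odd, 15557 mod 4 = 1, 885673 mod 4 = 1, so the flip contributes +1; sign now +1
(885673/15557): 885673 mod 15557 = 14481, so (885673/15557) = (14481/15557)
flip (14481/15557) -> (15557/14481): both odd, 14481 mod 4 = 1, 15557 mod 4 = 1, so the flip contributes +1; sign now +1
(15557/14481): 15557 mod 14481 = 1076, so (15557/14481) = (1076/14481)
factor out 2^2: 1076 = 2^2·269; with 14481 mod 8 = 1, (2/14481) = +1; sign now +1; continue with (269/14481)
flip (269/14481) -> (14481/269): both odd, 269 mod 4 = 1, 14481 mod 4 = 1, so the flip contributes +1; sign now +1
(14481/269): 14481 mod 269 = 224, so (14481/269) = (224/269)
factor out 2^5: 224 = 2^5·7; with 269 mod 8 = 5, (2/269) = -1; sign now -1; continue with (7/269)
flip (7/269) -> (269/7): both odd, 7 mod 4 = 3, 269 mod 4 = 1, so the flip contributes +1; sign now -1
(269/7): 269 mod 7 = 3, so (269/7) = (3/7)
flip (3/7) -> (7/3): both odd, 3 mod 4 = 3, 7 mod 4 = 3, so the flip contributes -1; sign now +1
(7/3): 7 mod 3 = 1, so (7/3) = (1/3)
reached (1/3) = 1, so the symbol is +1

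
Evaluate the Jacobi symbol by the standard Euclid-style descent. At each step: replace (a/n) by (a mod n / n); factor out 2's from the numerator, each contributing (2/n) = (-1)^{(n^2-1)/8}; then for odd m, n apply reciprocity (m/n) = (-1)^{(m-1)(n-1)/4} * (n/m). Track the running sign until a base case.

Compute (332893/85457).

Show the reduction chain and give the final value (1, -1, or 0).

(332893/85457): 332893 mod 85457 = 76522, so (332893/85457) = (76522/85457)
factor out 2^1: 76522 = 2^1·38261; with 85457 mod 8 = 1, (2/85457) = +1; sign now +1; continue with (38261/85457)
flip (38261/85457) -> (85457/38261): both odd, 38261 mod 4 = 1, 85457 mod 4 = 1, so the flip contributes +1; sign now +1
(85457/38261): 85457 mod 38261 = 8935, so (85457/38261) = (8935/38261)
flip (8935/38261) -> (38261/8935): both odd, 8935 mod 4 = 3, 38261 mod 4 = 1, so the flip contributes +1; sign now +1
(38261/8935): 38261 mod 8935 = 2521, so (38261/8935) = (2521/8935)
flip (2521/8935) -> (8935/2521): both odd, 2521 mod 4 = 1, 8935 mod 4 = 3, so the flip contributes +1; sign now +1
(8935/2521): 8935 mod 2521 = 1372, so (8935/2521) = (1372/2521)
factor out 2^2: 1372 = 2^2·343; with 2521 mod 8 = 1, (2/2521) = +1; sign now +1; continue with (343/2521)
flip (343/2521) -> (2521/343): both odd, 343 mod 4 = 3, 2521 mod 4 = 1, so the flip contributes +1; sign now +1
(2521/343): 2521 mod 343 = 120, so (2521/343) = (120/343)
factor out 2^3: 120 = 2^3·15; with 343 mod 8 = 7, (2/343) = +1; sign now +1; continue with (15/343)
flip (15/343) -> (343/15): both odd, 15 mod 4 = 3, 343 mod 4 = 3, so the flip contributes -1; sign now -1
(343/15): 343 mod 15 = 13, so (343/15) = (13/15)
flip (13/15) -> (15/13): both odd, 13 mod 4 = 1, 15 mod 4 = 3, so the flip contributes +1; sign now -1
(15/13): 15 mod 13 = 2, so (15/13) = (2/13)
factor out 2^1: 2 = 2^1·1; with 13 mod 8 = 5, (2/13) = -1; sign now +1; continue with (1/13)
reached (1/13) = 1, so the symbol is +1

1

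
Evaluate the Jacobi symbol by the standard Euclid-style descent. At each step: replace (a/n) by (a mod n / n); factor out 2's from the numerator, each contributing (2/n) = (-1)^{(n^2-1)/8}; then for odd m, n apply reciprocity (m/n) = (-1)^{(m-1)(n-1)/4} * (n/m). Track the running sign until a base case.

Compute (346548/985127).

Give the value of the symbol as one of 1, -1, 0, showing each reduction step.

factor out 2^2: 346548 = 2^2·86637; with 985127 mod 8 = 7, (2/985127) = +1; sign now +1; continue with (86637/985127)
flip (86637/985127) -> (985127/86637): both odd, 86637 mod 4 = 1, 985127 mod 4 = 3, so the flip contributes +1; sign now +1
(985127/86637): 985127 mod 86637 = 32120, so (985127/86637) = (32120/86637)
factor out 2^3: 32120 = 2^3·4015; with 86637 mod 8 = 5, (2/86637) = -1; sign now -1; continue with (4015/86637)
flip (4015/86637) -> (86637/4015): both odd, 4015 mod 4 = 3, 86637 mod 4 = 1, so the flip contributes +1; sign now -1
(86637/4015): 86637 mod 4015 = 2322, so (86637/4015) = (2322/4015)
factor out 2^1: 2322 = 2^1·1161; with 4015 mod 8 = 7, (2/4015) = +1; sign now -1; continue with (1161/4015)
flip (1161/4015) -> (4015/1161): both odd, 1161 mod 4 = 1, 4015 mod 4 = 3, so the flip contributes +1; sign now -1
(4015/1161): 4015 mod 1161 = 532, so (4015/1161) = (532/1161)
factor out 2^2: 532 = 2^2·133; with 1161 mod 8 = 1, (2/1161) = +1; sign now -1; continue with (133/1161)
flip (133/1161) -> (1161/133): both odd, 133 mod 4 = 1, 1161 mod 4 = 1, so the flip contributes +1; sign now -1
(1161/133): 1161 mod 133 = 97, so (1161/133) = (97/133)
flip (97/133) -> (133/97): both odd, 97 mod 4 = 1, 133 mod 4 = 1, so the flip contributes +1; sign now -1
(133/97): 133 mod 97 = 36, so (133/97) = (36/97)
factor out 2^2: 36 = 2^2·9; with 97 mod 8 = 1, (2/97) = +1; sign now -1; continue with (9/97)
flip (9/97) -> (97/9): both odd, 9 mod 4 = 1, 97 mod 4 = 1, so the flip contributes +1; sign now -1
(97/9): 97 mod 9 = 7, so (97/9) = (7/9)
flip (7/9) -> (9/7): both odd, 7 mod 4 = 3, 9 mod 4 = 1, so the flip contributes +1; sign now -1
(9/7): 9 mod 7 = 2, so (9/7) = (2/7)
factor out 2^1: 2 = 2^1·1; with 7 mod 8 = 7, (2/7) = +1; sign now -1; continue with (1/7)
reached (1/7) = 1, so the symbol is -1

-1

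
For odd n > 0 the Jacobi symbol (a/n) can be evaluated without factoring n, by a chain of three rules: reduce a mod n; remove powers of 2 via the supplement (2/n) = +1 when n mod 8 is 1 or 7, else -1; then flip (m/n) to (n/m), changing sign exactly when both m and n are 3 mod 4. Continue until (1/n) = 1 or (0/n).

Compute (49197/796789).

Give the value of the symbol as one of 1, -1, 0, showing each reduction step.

0

flip (49197/796789) -> (796789/49197): both odd, 49197 mod 4 = 1, 796789 mod 4 = 1, so the flip contributes +1; sign now +1
(796789/49197): 796789 mod 49197 = 9637, so (796789/49197) = (9637/49197)
flip (9637/49197) -> (49197/9637): both odd, 9637 mod 4 = 1, 49197 mod 4 = 1, so the flip contributes +1; sign now +1
(49197/9637): 49197 mod 9637 = 1012, so (49197/9637) = (1012/9637)
factor out 2^2: 1012 = 2^2·253; with 9637 mod 8 = 5, (2/9637) = -1; sign now +1; continue with (253/9637)
flip (253/9637) -> (9637/253): both odd, 253 mod 4 = 1, 9637 mod 4 = 1, so the flip contributes +1; sign now +1
(9637/253): 9637 mod 253 = 23, so (9637/253) = (23/253)
flip (23/253) -> (253/23): both odd, 23 mod 4 = 3, 253 mod 4 = 1, so the flip contributes +1; sign now +1
(253/23): 253 mod 23 = 0, so (253/23) = (0/23)
reached (0/23); gcd(a, n) > 1, so (0/23) = 0 and the symbol is 0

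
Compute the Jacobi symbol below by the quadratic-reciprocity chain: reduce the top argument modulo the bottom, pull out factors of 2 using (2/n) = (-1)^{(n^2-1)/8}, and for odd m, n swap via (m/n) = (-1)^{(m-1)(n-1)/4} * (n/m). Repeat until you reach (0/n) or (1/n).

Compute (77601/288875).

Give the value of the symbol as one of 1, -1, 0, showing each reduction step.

1

reciprocity: (77601/288875) = +1·(288875/77601) since 77601 mod 4 = 1, 288875 mod 4 = 3; sign now +1
(288875/77601) = (56072/77601)   [reduce mod 77601]
56072 = 2^3·7009; (2/77601) = +1 since 77601 mod 8 = 1, so (56072/77601) = (+1)^3·(7009/77601); sign now +1
reciprocity: (7009/77601) = +1·(77601/7009) since 7009 mod 4 = 1, 77601 mod 4 = 1; sign now +1
(77601/7009) = (502/7009)   [reduce mod 7009]
502 = 2^1·251; (2/7009) = +1 since 7009 mod 8 = 1, so (502/7009) = (+1)^1·(251/7009); sign now +1
reciprocity: (251/7009) = +1·(7009/251) since 251 mod 4 = 3, 7009 mod 4 = 1; sign now +1
(7009/251) = (232/251)   [reduce mod 251]
232 = 2^3·29; (2/251) = -1 since 251 mod 8 = 3, so (232/251) = (-1)^3·(29/251); sign now -1
reciprocity: (29/251) = +1·(251/29) since 29 mod 4 = 1, 251 mod 4 = 3; sign now -1
(251/29) = (19/29)   [reduce mod 29]
reciprocity: (19/29) = +1·(29/19) since 19 mod 4 = 3, 29 mod 4 = 1; sign now -1
(29/19) = (10/19)   [reduce mod 19]
10 = 2^1·5; (2/19) = -1 since 19 mod 8 = 3, so (10/19) = (-1)^1·(5/19); sign now +1
reciprocity: (5/19) = +1·(19/5) since 5 mod 4 = 1, 19 mod 4 = 3; sign now +1
(19/5) = (4/5)   [reduce mod 5]
4 = 2^2·1; (2/5) = -1 since 5 mod 8 = 5, so (4/5) = (-1)^2·(1/5); sign now +1
(1/5) = 1; final value = sign = +1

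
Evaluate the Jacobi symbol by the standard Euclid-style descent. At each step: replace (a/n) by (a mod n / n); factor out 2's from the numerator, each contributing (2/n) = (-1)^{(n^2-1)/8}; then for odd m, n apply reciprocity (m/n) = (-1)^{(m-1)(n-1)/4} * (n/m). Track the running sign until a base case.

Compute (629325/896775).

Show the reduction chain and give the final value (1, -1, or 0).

0

flip (629325/896775) -> (896775/629325): both odd, 629325 mod 4 = 1, 896775 mod 4 = 3, so the flip contributes +1; sign now +1
(896775/629325): 896775 mod 629325 = 267450, so (896775/629325) = (267450/629325)
factor out 2^1: 267450 = 2^1·133725; with 629325 mod 8 = 5, (2/629325) = -1; sign now -1; continue with (133725/629325)
flip (133725/629325) -> (629325/133725): both odd, 133725 mod 4 = 1, 629325 mod 4 = 1, so the flip contributes +1; sign now -1
(629325/133725): 629325 mod 133725 = 94425, so (629325/133725) = (94425/133725)
flip (94425/133725) -> (133725/94425): both odd, 94425 mod 4 = 1, 133725 mod 4 = 1, so the flip contributes +1; sign now -1
(133725/94425): 133725 mod 94425 = 39300, so (133725/94425) = (39300/94425)
factor out 2^2: 39300 = 2^2·9825; with 94425 mod 8 = 1, (2/94425) = +1; sign now -1; continue with (9825/94425)
flip (9825/94425) -> (94425/9825): both odd, 9825 mod 4 = 1, 94425 mod 4 = 1, so the flip contributes +1; sign now -1
(94425/9825): 94425 mod 9825 = 6000, so (94425/9825) = (6000/9825)
factor out 2^4: 6000 = 2^4·375; with 9825 mod 8 = 1, (2/9825) = +1; sign now -1; continue with (375/9825)
flip (375/9825) -> (9825/375): both odd, 375 mod 4 = 3, 9825 mod 4 = 1, so the flip contributes +1; sign now -1
(9825/375): 9825 mod 375 = 75, so (9825/375) = (75/375)
flip (75/375) -> (375/75): both odd, 75 mod 4 = 3, 375 mod 4 = 3, so the flip contributes -1; sign now +1
(375/75): 375 mod 75 = 0, so (375/75) = (0/75)
reached (0/75); gcd(a, n) > 1, so (0/75) = 0 and the symbol is 0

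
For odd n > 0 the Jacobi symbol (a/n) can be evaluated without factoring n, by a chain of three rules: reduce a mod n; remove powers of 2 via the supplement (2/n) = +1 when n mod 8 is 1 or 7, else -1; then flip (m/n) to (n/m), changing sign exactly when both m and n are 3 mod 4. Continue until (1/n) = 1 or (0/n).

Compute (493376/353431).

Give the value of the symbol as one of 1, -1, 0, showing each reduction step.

0

(493376/353431): 493376 mod 353431 = 139945, so (493376/353431) = (139945/353431)
flip (139945/353431) -> (353431/139945): both odd, 139945 mod 4 = 1, 353431 mod 4 = 3, so the flip contributes +1; sign now +1
(353431/139945): 353431 mod 139945 = 73541, so (353431/139945) = (73541/139945)
flip (73541/139945) -> (139945/73541): both odd, 73541 mod 4 = 1, 139945 mod 4 = 1, so the flip contributes +1; sign now +1
(139945/73541): 139945 mod 73541 = 66404, so (139945/73541) = (66404/73541)
factor out 2^2: 66404 = 2^2·16601; with 73541 mod 8 = 5, (2/73541) = -1; sign now +1; continue with (16601/73541)
flip (16601/73541) -> (73541/16601): both odd, 16601 mod 4 = 1, 73541 mod 4 = 1, so the flip contributes +1; sign now +1
(73541/16601): 73541 mod 16601 = 7137, so (73541/16601) = (7137/16601)
flip (7137/16601) -> (16601/7137): both odd, 7137 mod 4 = 1, 16601 mod 4 = 1, so the flip contributes +1; sign now +1
(16601/7137): 16601 mod 7137 = 2327, so (16601/7137) = (2327/7137)
flip (2327/7137) -> (7137/2327): both odd, 2327 mod 4 = 3, 7137 mod 4 = 1, so the flip contributes +1; sign now +1
(7137/2327): 7137 mod 2327 = 156, so (7137/2327) = (156/2327)
factor out 2^2: 156 = 2^2·39; with 2327 mod 8 = 7, (2/2327) = +1; sign now +1; continue with (39/2327)
flip (39/2327) -> (2327/39): both odd, 39 mod 4 = 3, 2327 mod 4 = 3, so the flip contributes -1; sign now -1
(2327/39): 2327 mod 39 = 26, so (2327/39) = (26/39)
factor out 2^1: 26 = 2^1·13; with 39 mod 8 = 7, (2/39) = +1; sign now -1; continue with (13/39)
flip (13/39) -> (39/13): both odd, 13 mod 4 = 1, 39 mod 4 = 3, so the flip contributes +1; sign now -1
(39/13): 39 mod 13 = 0, so (39/13) = (0/13)
reached (0/13); gcd(a, n) > 1, so (0/13) = 0 and the symbol is 0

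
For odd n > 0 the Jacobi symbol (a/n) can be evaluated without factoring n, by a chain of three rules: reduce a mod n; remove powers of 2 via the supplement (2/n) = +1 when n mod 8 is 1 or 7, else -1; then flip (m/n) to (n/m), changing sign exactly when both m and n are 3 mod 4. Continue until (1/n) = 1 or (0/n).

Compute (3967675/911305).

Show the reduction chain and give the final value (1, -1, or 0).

0

(3967675/911305) = (322455/911305)   [reduce mod 911305]
reciprocity: (322455/911305) = +1·(911305/322455) since 322455 mod 4 = 3, 911305 mod 4 = 1; sign now +1
(911305/322455) = (266395/322455)   [reduce mod 322455]
reciprocity: (266395/322455) = -1·(322455/266395) since 266395 mod 4 = 3, 322455 mod 4 = 3; sign now -1
(322455/266395) = (56060/266395)   [reduce mod 266395]
56060 = 2^2·14015; (2/266395) = -1 since 266395 mod 8 = 3, so (56060/266395) = (-1)^2·(14015/266395); sign now -1
reciprocity: (14015/266395) = -1·(266395/14015) since 14015 mod 4 = 3, 266395 mod 4 = 3; sign now +1
(266395/14015) = (110/14015)   [reduce mod 14015]
110 = 2^1·55; (2/14015) = +1 since 14015 mod 8 = 7, so (110/14015) = (+1)^1·(55/14015); sign now +1
reciprocity: (55/14015) = -1·(14015/55) since 55 mod 4 = 3, 14015 mod 4 = 3; sign now -1
(14015/55) = (45/55)   [reduce mod 55]
reciprocity: (45/55) = +1·(55/45) since 45 mod 4 = 1, 55 mod 4 = 3; sign now -1
(55/45) = (10/45)   [reduce mod 45]
10 = 2^1·5; (2/45) = -1 since 45 mod 8 = 5, so (10/45) = (-1)^1·(5/45); sign now +1
reciprocity: (5/45) = +1·(45/5) since 5 mod 4 = 1, 45 mod 4 = 1; sign now +1
(45/5) = (0/5)   [reduce mod 5]
(0/5) = 0   [gcd(a, n) > 1]; final value = 0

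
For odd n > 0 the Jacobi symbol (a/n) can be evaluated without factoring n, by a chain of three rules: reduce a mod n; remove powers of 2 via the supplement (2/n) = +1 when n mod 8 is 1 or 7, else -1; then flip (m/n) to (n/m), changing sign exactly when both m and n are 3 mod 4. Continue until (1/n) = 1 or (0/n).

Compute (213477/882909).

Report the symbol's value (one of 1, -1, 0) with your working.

0

flip (213477/882909) -> (882909/213477): both odd, 213477 mod 4 = 1, 882909 mod 4 = 1, so the flip contributes +1; sign now +1
(882909/213477): 882909 mod 213477 = 29001, so (882909/213477) = (29001/213477)
flip (29001/213477) -> (213477/29001): both odd, 29001 mod 4 = 1, 213477 mod 4 = 1, so the flip contributes +1; sign now +1
(213477/29001): 213477 mod 29001 = 10470, so (213477/29001) = (10470/29001)
factor out 2^1: 10470 = 2^1·5235; with 29001 mod 8 = 1, (2/29001) = +1; sign now +1; continue with (5235/29001)
flip (5235/29001) -> (29001/5235): both odd, 5235 mod 4 = 3, 29001 mod 4 = 1, so the flip contributes +1; sign now +1
(29001/5235): 29001 mod 5235 = 2826, so (29001/5235) = (2826/5235)
factor out 2^1: 2826 = 2^1·1413; with 5235 mod 8 = 3, (2/5235) = -1; sign now -1; continue with (1413/5235)
flip (1413/5235) -> (5235/1413): both odd, 1413 mod 4 = 1, 5235 mod 4 = 3, so the flip contributes +1; sign now -1
(5235/1413): 5235 mod 1413 = 996, so (5235/1413) = (996/1413)
factor out 2^2: 996 = 2^2·249; with 1413 mod 8 = 5, (2/1413) = -1; sign now -1; continue with (249/1413)
flip (249/1413) -> (1413/249): both odd, 249 mod 4 = 1, 1413 mod 4 = 1, so the flip contributes +1; sign now -1
(1413/249): 1413 mod 249 = 168, so (1413/249) = (168/249)
factor out 2^3: 168 = 2^3·21; with 249 mod 8 = 1, (2/249) = +1; sign now -1; continue with (21/249)
flip (21/249) -> (249/21): both odd, 21 mod 4 = 1, 249 mod 4 = 1, so the flip contributes +1; sign now -1
(249/21): 249 mod 21 = 18, so (249/21) = (18/21)
factor out 2^1: 18 = 2^1·9; with 21 mod 8 = 5, (2/21) = -1; sign now +1; continue with (9/21)
flip (9/21) -> (21/9): both odd, 9 mod 4 = 1, 21 mod 4 = 1, so the flip contributes +1; sign now +1
(21/9): 21 mod 9 = 3, so (21/9) = (3/9)
flip (3/9) -> (9/3): both odd, 3 mod 4 = 3, 9 mod 4 = 1, so the flip contributes +1; sign now +1
(9/3): 9 mod 3 = 0, so (9/3) = (0/3)
reached (0/3); gcd(a, n) > 1, so (0/3) = 0 and the symbol is 0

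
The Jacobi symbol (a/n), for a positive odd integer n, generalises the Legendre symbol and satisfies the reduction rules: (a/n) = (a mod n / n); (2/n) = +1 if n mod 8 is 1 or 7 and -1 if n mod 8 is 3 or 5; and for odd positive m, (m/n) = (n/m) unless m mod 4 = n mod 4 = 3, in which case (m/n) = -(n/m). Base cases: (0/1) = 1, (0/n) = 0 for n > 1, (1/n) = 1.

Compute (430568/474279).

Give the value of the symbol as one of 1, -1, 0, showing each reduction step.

factor out 2^3: 430568 = 2^3·53821; with 474279 mod 8 = 7, (2/474279) = +1; sign now +1; continue with (53821/474279)
flip (53821/474279) -> (474279/53821): both odd, 53821 mod 4 = 1, 474279 mod 4 = 3, so the flip contributes +1; sign now +1
(474279/53821): 474279 mod 53821 = 43711, so (474279/53821) = (43711/53821)
flip (43711/53821) -> (53821/43711): both odd, 43711 mod 4 = 3, 53821 mod 4 = 1, so the flip contributes +1; sign now +1
(53821/43711): 53821 mod 43711 = 10110, so (53821/43711) = (10110/43711)
factor out 2^1: 10110 = 2^1·5055; with 43711 mod 8 = 7, (2/43711) = +1; sign now +1; continue with (5055/43711)
flip (5055/43711) -> (43711/5055): both odd, 5055 mod 4 = 3, 43711 mod 4 = 3, so the flip contributes -1; sign now -1
(43711/5055): 43711 mod 5055 = 3271, so (43711/5055) = (3271/5055)
flip (3271/5055) -> (5055/3271): both odd, 3271 mod 4 = 3, 5055 mod 4 = 3, so the flip contributes -1; sign now +1
(5055/3271): 5055 mod 3271 = 1784, so (5055/3271) = (1784/3271)
factor out 2^3: 1784 = 2^3·223; with 3271 mod 8 = 7, (2/3271) = +1; sign now +1; continue with (223/3271)
flip (223/3271) -> (3271/223): both odd, 223 mod 4 = 3, 3271 mod 4 = 3, so the flip contributes -1; sign now -1
(3271/223): 3271 mod 223 = 149, so (3271/223) = (149/223)
flip (149/223) -> (223/149): both odd, 149 mod 4 = 1, 223 mod 4 = 3, so the flip contributes +1; sign now -1
(223/149): 223 mod 149 = 74, so (223/149) = (74/149)
factor out 2^1: 74 = 2^1·37; with 149 mod 8 = 5, (2/149) = -1; sign now +1; continue with (37/149)
flip (37/149) -> (149/37): both odd, 37 mod 4 = 1, 149 mod 4 = 1, so the flip contributes +1; sign now +1
(149/37): 149 mod 37 = 1, so (149/37) = (1/37)
reached (1/37) = 1, so the symbol is +1

1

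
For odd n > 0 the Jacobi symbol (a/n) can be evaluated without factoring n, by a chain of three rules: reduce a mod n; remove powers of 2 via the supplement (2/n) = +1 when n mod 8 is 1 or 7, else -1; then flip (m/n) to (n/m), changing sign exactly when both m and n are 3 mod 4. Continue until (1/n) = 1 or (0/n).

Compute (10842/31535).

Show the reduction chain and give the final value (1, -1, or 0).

-1

factor out 2^1: 10842 = 2^1·5421; with 31535 mod 8 = 7, (2/31535) = +1; sign now +1; continue with (5421/31535)
flip (5421/31535) -> (31535/5421): both odd, 5421 mod 4 = 1, 31535 mod 4 = 3, so the flip contributes +1; sign now +1
(31535/5421): 31535 mod 5421 = 4430, so (31535/5421) = (4430/5421)
factor out 2^1: 4430 = 2^1·2215; with 5421 mod 8 = 5, (2/5421) = -1; sign now -1; continue with (2215/5421)
flip (2215/5421) -> (5421/2215): both odd, 2215 mod 4 = 3, 5421 mod 4 = 1, so the flip contributes +1; sign now -1
(5421/2215): 5421 mod 2215 = 991, so (5421/2215) = (991/2215)
flip (991/2215) -> (2215/991): both odd, 991 mod 4 = 3, 2215 mod 4 = 3, so the flip contributes -1; sign now +1
(2215/991): 2215 mod 991 = 233, so (2215/991) = (233/991)
flip (233/991) -> (991/233): both odd, 233 mod 4 = 1, 991 mod 4 = 3, so the flip contributes +1; sign now +1
(991/233): 991 mod 233 = 59, so (991/233) = (59/233)
flip (59/233) -> (233/59): both odd, 59 mod 4 = 3, 233 mod 4 = 1, so the flip contributes +1; sign now +1
(233/59): 233 mod 59 = 56, so (233/59) = (56/59)
factor out 2^3: 56 = 2^3·7; with 59 mod 8 = 3, (2/59) = -1; sign now -1; continue with (7/59)
flip (7/59) -> (59/7): both odd, 7 mod 4 = 3, 59 mod 4 = 3, so the flip contributes -1; sign now +1
(59/7): 59 mod 7 = 3, so (59/7) = (3/7)
flip (3/7) -> (7/3): both odd, 3 mod 4 = 3, 7 mod 4 = 3, so the flip contributes -1; sign now -1
(7/3): 7 mod 3 = 1, so (7/3) = (1/3)
reached (1/3) = 1, so the symbol is -1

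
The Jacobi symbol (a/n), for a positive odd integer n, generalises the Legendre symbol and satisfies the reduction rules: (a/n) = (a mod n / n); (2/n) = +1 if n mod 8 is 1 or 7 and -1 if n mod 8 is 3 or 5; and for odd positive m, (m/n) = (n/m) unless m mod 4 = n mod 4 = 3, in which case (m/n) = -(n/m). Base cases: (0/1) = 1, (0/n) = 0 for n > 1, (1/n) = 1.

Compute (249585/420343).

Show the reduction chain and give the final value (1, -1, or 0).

0

reciprocity: (249585/420343) = +1·(420343/249585) since 249585 mod 4 = 1, 420343 mod 4 = 3; sign now +1
(420343/249585) = (170758/249585)   [reduce mod 249585]
170758 = 2^1·85379; (2/249585) = +1 since 249585 mod 8 = 1, so (170758/249585) = (+1)^1·(85379/249585); sign now +1
reciprocity: (85379/249585) = +1·(249585/85379) since 85379 mod 4 = 3, 249585 mod 4 = 1; sign now +1
(249585/85379) = (78827/85379)   [reduce mod 85379]
reciprocity: (78827/85379) = -1·(85379/78827) since 78827 mod 4 = 3, 85379 mod 4 = 3; sign now -1
(85379/78827) = (6552/78827)   [reduce mod 78827]
6552 = 2^3·819; (2/78827) = -1 since 78827 mod 8 = 3, so (6552/78827) = (-1)^3·(819/78827); sign now +1
reciprocity: (819/78827) = -1·(78827/819) since 819 mod 4 = 3, 78827 mod 4 = 3; sign now -1
(78827/819) = (203/819)   [reduce mod 819]
reciprocity: (203/819) = -1·(819/203) since 203 mod 4 = 3, 819 mod 4 = 3; sign now +1
(819/203) = (7/203)   [reduce mod 203]
reciprocity: (7/203) = -1·(203/7) since 7 mod 4 = 3, 203 mod 4 = 3; sign now -1
(203/7) = (0/7)   [reduce mod 7]
(0/7) = 0   [gcd(a, n) > 1]; final value = 0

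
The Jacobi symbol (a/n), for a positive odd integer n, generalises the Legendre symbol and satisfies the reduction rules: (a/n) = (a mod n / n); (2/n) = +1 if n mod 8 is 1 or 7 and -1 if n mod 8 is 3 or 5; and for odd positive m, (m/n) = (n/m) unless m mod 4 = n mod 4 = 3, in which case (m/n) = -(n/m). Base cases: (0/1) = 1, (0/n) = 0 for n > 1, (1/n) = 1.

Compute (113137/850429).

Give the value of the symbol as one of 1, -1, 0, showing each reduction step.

reciprocity: (113137/850429) = +1·(850429/113137) since 113137 mod 4 = 1, 850429 mod 4 = 1; sign now +1
(850429/113137) = (58470/113137)   [reduce mod 113137]
58470 = 2^1·29235; (2/113137) = +1 since 113137 mod 8 = 1, so (58470/113137) = (+1)^1·(29235/113137); sign now +1
reciprocity: (29235/113137) = +1·(113137/29235) since 29235 mod 4 = 3, 113137 mod 4 = 1; sign now +1
(113137/29235) = (25432/29235)   [reduce mod 29235]
25432 = 2^3·3179; (2/29235) = -1 since 29235 mod 8 = 3, so (25432/29235) = (-1)^3·(3179/29235); sign now -1
reciprocity: (3179/29235) = -1·(29235/3179) since 3179 mod 4 = 3, 29235 mod 4 = 3; sign now +1
(29235/3179) = (624/3179)   [reduce mod 3179]
624 = 2^4·39; (2/3179) = -1 since 3179 mod 8 = 3, so (624/3179) = (-1)^4·(39/3179); sign now +1
reciprocity: (39/3179) = -1·(3179/39) since 39 mod 4 = 3, 3179 mod 4 = 3; sign now -1
(3179/39) = (20/39)   [reduce mod 39]
20 = 2^2·5; (2/39) = +1 since 39 mod 8 = 7, so (20/39) = (+1)^2·(5/39); sign now -1
reciprocity: (5/39) = +1·(39/5) since 5 mod 4 = 1, 39 mod 4 = 3; sign now -1
(39/5) = (4/5)   [reduce mod 5]
4 = 2^2·1; (2/5) = -1 since 5 mod 8 = 5, so (4/5) = (-1)^2·(1/5); sign now -1
(1/5) = 1; final value = sign = -1

-1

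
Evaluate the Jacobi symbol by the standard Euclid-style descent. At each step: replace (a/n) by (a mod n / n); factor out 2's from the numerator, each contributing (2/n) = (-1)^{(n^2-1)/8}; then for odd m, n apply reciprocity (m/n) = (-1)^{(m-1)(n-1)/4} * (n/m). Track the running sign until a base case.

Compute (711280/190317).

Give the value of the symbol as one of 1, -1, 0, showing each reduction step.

(711280/190317) = (140329/190317)   [reduce mod 190317]
reciprocity: (140329/190317) = +1·(190317/140329) since 140329 mod 4 = 1, 190317 mod 4 = 1; sign now +1
(190317/140329) = (49988/140329)   [reduce mod 140329]
49988 = 2^2·12497; (2/140329) = +1 since 140329 mod 8 = 1, so (49988/140329) = (+1)^2·(12497/140329); sign now +1
reciprocity: (12497/140329) = +1·(140329/12497) since 12497 mod 4 = 1, 140329 mod 4 = 1; sign now +1
(140329/12497) = (2862/12497)   [reduce mod 12497]
2862 = 2^1·1431; (2/12497) = +1 since 12497 mod 8 = 1, so (2862/12497) = (+1)^1·(1431/12497); sign now +1
reciprocity: (1431/12497) = +1·(12497/1431) since 1431 mod 4 = 3, 12497 mod 4 = 1; sign now +1
(12497/1431) = (1049/1431)   [reduce mod 1431]
reciprocity: (1049/1431) = +1·(1431/1049) since 1049 mod 4 = 1, 1431 mod 4 = 3; sign now +1
(1431/1049) = (382/1049)   [reduce mod 1049]
382 = 2^1·191; (2/1049) = +1 since 1049 mod 8 = 1, so (382/1049) = (+1)^1·(191/1049); sign now +1
reciprocity: (191/1049) = +1·(1049/191) since 191 mod 4 = 3, 1049 mod 4 = 1; sign now +1
(1049/191) = (94/191)   [reduce mod 191]
94 = 2^1·47; (2/191) = +1 since 191 mod 8 = 7, so (94/191) = (+1)^1·(47/191); sign now +1
reciprocity: (47/191) = -1·(191/47) since 47 mod 4 = 3, 191 mod 4 = 3; sign now -1
(191/47) = (3/47)   [reduce mod 47]
reciprocity: (3/47) = -1·(47/3) since 3 mod 4 = 3, 47 mod 4 = 3; sign now +1
(47/3) = (2/3)   [reduce mod 3]
2 = 2^1·1; (2/3) = -1 since 3 mod 8 = 3, so (2/3) = (-1)^1·(1/3); sign now -1
(1/3) = 1; final value = sign = -1

-1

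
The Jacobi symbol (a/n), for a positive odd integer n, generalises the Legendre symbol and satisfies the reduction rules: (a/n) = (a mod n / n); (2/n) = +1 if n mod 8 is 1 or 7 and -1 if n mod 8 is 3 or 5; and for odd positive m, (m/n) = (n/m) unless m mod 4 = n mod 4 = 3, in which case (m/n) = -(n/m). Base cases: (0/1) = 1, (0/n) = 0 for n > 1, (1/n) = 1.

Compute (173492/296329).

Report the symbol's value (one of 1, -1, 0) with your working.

173492 = 2^2·43373; (2/296329) = +1 since 296329 mod 8 = 1, so (173492/296329) = (+1)^2·(43373/296329); sign now +1
reciprocity: (43373/296329) = +1·(296329/43373) since 43373 mod 4 = 1, 296329 mod 4 = 1; sign now +1
(296329/43373) = (36091/43373)   [reduce mod 43373]
reciprocity: (36091/43373) = +1·(43373/36091) since 36091 mod 4 = 3, 43373 mod 4 = 1; sign now +1
(43373/36091) = (7282/36091)   [reduce mod 36091]
7282 = 2^1·3641; (2/36091) = -1 since 36091 mod 8 = 3, so (7282/36091) = (-1)^1·(3641/36091); sign now -1
reciprocity: (3641/36091) = +1·(36091/3641) since 3641 mod 4 = 1, 36091 mod 4 = 3; sign now -1
(36091/3641) = (3322/3641)   [reduce mod 3641]
3322 = 2^1·1661; (2/3641) = +1 since 3641 mod 8 = 1, so (3322/3641) = (+1)^1·(1661/3641); sign now -1
reciprocity: (1661/3641) = +1·(3641/1661) since 1661 mod 4 = 1, 3641 mod 4 = 1; sign now -1
(3641/1661) = (319/1661)   [reduce mod 1661]
reciprocity: (319/1661) = +1·(1661/319) since 319 mod 4 = 3, 1661 mod 4 = 1; sign now -1
(1661/319) = (66/319)   [reduce mod 319]
66 = 2^1·33; (2/319) = +1 since 319 mod 8 = 7, so (66/319) = (+1)^1·(33/319); sign now -1
reciprocity: (33/319) = +1·(319/33) since 33 mod 4 = 1, 319 mod 4 = 3; sign now -1
(319/33) = (22/33)   [reduce mod 33]
22 = 2^1·11; (2/33) = +1 since 33 mod 8 = 1, so (22/33) = (+1)^1·(11/33); sign now -1
reciprocity: (11/33) = +1·(33/11) since 11 mod 4 = 3, 33 mod 4 = 1; sign now -1
(33/11) = (0/11)   [reduce mod 11]
(0/11) = 0   [gcd(a, n) > 1]; final value = 0

0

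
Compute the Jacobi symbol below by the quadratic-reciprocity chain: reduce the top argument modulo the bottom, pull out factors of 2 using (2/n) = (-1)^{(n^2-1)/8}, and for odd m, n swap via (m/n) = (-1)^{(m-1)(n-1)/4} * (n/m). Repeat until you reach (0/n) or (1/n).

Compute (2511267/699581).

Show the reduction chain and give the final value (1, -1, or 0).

(2511267/699581) = (412524/699581)   [reduce mod 699581]
412524 = 2^2·103131; (2/699581) = -1 since 699581 mod 8 = 5, so (412524/699581) = (-1)^2·(103131/699581); sign now +1
reciprocity: (103131/699581) = +1·(699581/103131) since 103131 mod 4 = 3, 699581 mod 4 = 1; sign now +1
(699581/103131) = (80795/103131)   [reduce mod 103131]
reciprocity: (80795/103131) = -1·(103131/80795) since 80795 mod 4 = 3, 103131 mod 4 = 3; sign now -1
(103131/80795) = (22336/80795)   [reduce mod 80795]
22336 = 2^6·349; (2/80795) = -1 since 80795 mod 8 = 3, so (22336/80795) = (-1)^6·(349/80795); sign now -1
reciprocity: (349/80795) = +1·(80795/349) since 349 mod 4 = 1, 80795 mod 4 = 3; sign now -1
(80795/349) = (176/349)   [reduce mod 349]
176 = 2^4·11; (2/349) = -1 since 349 mod 8 = 5, so (176/349) = (-1)^4·(11/349); sign now -1
reciprocity: (11/349) = +1·(349/11) since 11 mod 4 = 3, 349 mod 4 = 1; sign now -1
(349/11) = (8/11)   [reduce mod 11]
8 = 2^3·1; (2/11) = -1 since 11 mod 8 = 3, so (8/11) = (-1)^3·(1/11); sign now +1
(1/11) = 1; final value = sign = +1

1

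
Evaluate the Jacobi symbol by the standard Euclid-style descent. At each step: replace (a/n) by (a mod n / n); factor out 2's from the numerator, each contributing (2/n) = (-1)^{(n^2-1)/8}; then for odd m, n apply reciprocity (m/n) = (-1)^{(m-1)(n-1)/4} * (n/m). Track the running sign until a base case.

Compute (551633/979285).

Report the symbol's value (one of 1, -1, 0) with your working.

flip (551633/979285) -> (979285/551633): both odd, 551633 mod 4 = 1, 979285 mod 4 = 1, so the flip contributes +1; sign now +1
(979285/551633): 979285 mod 551633 = 427652, so (979285/551633) = (427652/551633)
factor out 2^2: 427652 = 2^2·106913; with 551633 mod 8 = 1, (2/551633) = +1; sign now +1; continue with (106913/551633)
flip (106913/551633) -> (551633/106913): both odd, 106913 mod 4 = 1, 551633 mod 4 = 1, so the flip contributes +1; sign now +1
(551633/106913): 551633 mod 106913 = 17068, so (551633/106913) = (17068/106913)
factor out 2^2: 17068 = 2^2·4267; with 106913 mod 8 = 1, (2/106913) = +1; sign now +1; continue with (4267/106913)
flip (4267/106913) -> (106913/4267): both odd, 4267 mod 4 = 3, 106913 mod 4 = 1, so the flip contributes +1; sign now +1
(106913/4267): 106913 mod 4267 = 238, so (106913/4267) = (238/4267)
factor out 2^1: 238 = 2^1·119; with 4267 mod 8 = 3, (2/4267) = -1; sign now -1; continue with (119/4267)
flip (119/4267) -> (4267/119): both odd, 119 mod 4 = 3, 4267 mod 4 = 3, so the flip contributes -1; sign now +1
(4267/119): 4267 mod 119 = 102, so (4267/119) = (102/119)
factor out 2^1: 102 = 2^1·51; with 119 mod 8 = 7, (2/119) = +1; sign now +1; continue with (51/119)
flip (51/119) -> (119/51): both odd, 51 mod 4 = 3, 119 mod 4 = 3, so the flip contributes -1; sign now -1
(119/51): 119 mod 51 = 17, so (119/51) = (17/51)
flip (17/51) -> (51/17): both odd, 17 mod 4 = 1, 51 mod 4 = 3, so the flip contributes +1; sign now -1
(51/17): 51 mod 17 = 0, so (51/17) = (0/17)
reached (0/17); gcd(a, n) > 1, so (0/17) = 0 and the symbol is 0

0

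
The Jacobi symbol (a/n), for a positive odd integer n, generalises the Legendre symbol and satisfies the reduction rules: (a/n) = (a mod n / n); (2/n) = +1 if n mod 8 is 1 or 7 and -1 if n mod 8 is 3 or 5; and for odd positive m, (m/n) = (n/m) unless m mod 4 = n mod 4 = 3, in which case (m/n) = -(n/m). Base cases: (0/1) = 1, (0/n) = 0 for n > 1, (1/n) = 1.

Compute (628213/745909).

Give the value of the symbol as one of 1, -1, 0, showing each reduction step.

reciprocity: (628213/745909) = +1·(745909/628213) since 628213 mod 4 = 1, 745909 mod 4 = 1; sign now +1
(745909/628213) = (117696/628213)   [reduce mod 628213]
117696 = 2^6·1839; (2/628213) = -1 since 628213 mod 8 = 5, so (117696/628213) = (-1)^6·(1839/628213); sign now +1
reciprocity: (1839/628213) = +1·(628213/1839) since 1839 mod 4 = 3, 628213 mod 4 = 1; sign now +1
(628213/1839) = (1114/1839)   [reduce mod 1839]
1114 = 2^1·557; (2/1839) = +1 since 1839 mod 8 = 7, so (1114/1839) = (+1)^1·(557/1839); sign now +1
reciprocity: (557/1839) = +1·(1839/557) since 557 mod 4 = 1, 1839 mod 4 = 3; sign now +1
(1839/557) = (168/557)   [reduce mod 557]
168 = 2^3·21; (2/557) = -1 since 557 mod 8 = 5, so (168/557) = (-1)^3·(21/557); sign now -1
reciprocity: (21/557) = +1·(557/21) since 21 mod 4 = 1, 557 mod 4 = 1; sign now -1
(557/21) = (11/21)   [reduce mod 21]
reciprocity: (11/21) = +1·(21/11) since 11 mod 4 = 3, 21 mod 4 = 1; sign now -1
(21/11) = (10/11)   [reduce mod 11]
10 = 2^1·5; (2/11) = -1 since 11 mod 8 = 3, so (10/11) = (-1)^1·(5/11); sign now +1
reciprocity: (5/11) = +1·(11/5) since 5 mod 4 = 1, 11 mod 4 = 3; sign now +1
(11/5) = (1/5)   [reduce mod 5]
(1/5) = 1; final value = sign = +1

1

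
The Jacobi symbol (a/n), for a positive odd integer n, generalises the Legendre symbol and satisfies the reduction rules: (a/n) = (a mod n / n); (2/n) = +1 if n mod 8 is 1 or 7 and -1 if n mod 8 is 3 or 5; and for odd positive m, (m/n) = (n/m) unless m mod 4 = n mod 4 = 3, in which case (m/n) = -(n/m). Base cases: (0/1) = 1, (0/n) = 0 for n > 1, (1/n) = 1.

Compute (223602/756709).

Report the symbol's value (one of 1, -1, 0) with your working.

factor out 2^1: 223602 = 2^1·111801; with 756709 mod 8 = 5, (2/756709) = -1; sign now -1; continue with (111801/756709)
flip (111801/756709) -> (756709/111801): both odd, 111801 mod 4 = 1, 756709 mod 4 = 1, so the flip contributes +1; sign now -1
(756709/111801): 756709 mod 111801 = 85903, so (756709/111801) = (85903/111801)
flip (85903/111801) -> (111801/85903): both odd, 85903 mod 4 = 3, 111801 mod 4 = 1, so the flip contributes +1; sign now -1
(111801/85903): 111801 mod 85903 = 25898, so (111801/85903) = (25898/85903)
factor out 2^1: 25898 = 2^1·12949; with 85903 mod 8 = 7, (2/85903) = +1; sign now -1; continue with (12949/85903)
flip (12949/85903) -> (85903/12949): both odd, 12949 mod 4 = 1, 85903 mod 4 = 3, so the flip contributes +1; sign now -1
(85903/12949): 85903 mod 12949 = 8209, so (85903/12949) = (8209/12949)
flip (8209/12949) -> (12949/8209): both odd, 8209 mod 4 = 1, 12949 mod 4 = 1, so the flip contributes +1; sign now -1
(12949/8209): 12949 mod 8209 = 4740, so (12949/8209) = (4740/8209)
factor out 2^2: 4740 = 2^2·1185; with 8209 mod 8 = 1, (2/8209) = +1; sign now -1; continue with (1185/8209)
flip (1185/8209) -> (8209/1185): both odd, 1185 mod 4 = 1, 8209 mod 4 = 1, so the flip contributes +1; sign now -1
(8209/1185): 8209 mod 1185 = 1099, so (8209/1185) = (1099/1185)
flip (1099/1185) -> (1185/1099): both odd, 1099 mod 4 = 3, 1185 mod 4 = 1, so the flip contributes +1; sign now -1
(1185/1099): 1185 mod 1099 = 86, so (1185/1099) = (86/1099)
factor out 2^1: 86 = 2^1·43; with 1099 mod 8 = 3, (2/1099) = -1; sign now +1; continue with (43/1099)
flip (43/1099) -> (1099/43): both odd, 43 mod 4 = 3, 1099 mod 4 = 3, so the flip contributes -1; sign now -1
(1099/43): 1099 mod 43 = 24, so (1099/43) = (24/43)
factor out 2^3: 24 = 2^3·3; with 43 mod 8 = 3, (2/43) = -1; sign now +1; continue with (3/43)
flip (3/43) -> (43/3): both odd, 3 mod 4 = 3, 43 mod 4 = 3, so the flip contributes -1; sign now -1
(43/3): 43 mod 3 = 1, so (43/3) = (1/3)
reached (1/3) = 1, so the symbol is -1

-1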